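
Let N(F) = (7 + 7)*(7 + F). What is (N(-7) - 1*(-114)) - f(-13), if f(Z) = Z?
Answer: 127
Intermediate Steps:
N(F) = 98 + 14*F (N(F) = 14*(7 + F) = 98 + 14*F)
(N(-7) - 1*(-114)) - f(-13) = ((98 + 14*(-7)) - 1*(-114)) - 1*(-13) = ((98 - 98) + 114) + 13 = (0 + 114) + 13 = 114 + 13 = 127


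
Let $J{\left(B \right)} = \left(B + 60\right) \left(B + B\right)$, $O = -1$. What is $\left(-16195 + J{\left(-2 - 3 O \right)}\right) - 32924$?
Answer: $-48997$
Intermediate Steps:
$J{\left(B \right)} = 2 B \left(60 + B\right)$ ($J{\left(B \right)} = \left(60 + B\right) 2 B = 2 B \left(60 + B\right)$)
$\left(-16195 + J{\left(-2 - 3 O \right)}\right) - 32924 = \left(-16195 + 2 \left(-2 - -3\right) \left(60 - -1\right)\right) - 32924 = \left(-16195 + 2 \left(-2 + 3\right) \left(60 + \left(-2 + 3\right)\right)\right) - 32924 = \left(-16195 + 2 \cdot 1 \left(60 + 1\right)\right) - 32924 = \left(-16195 + 2 \cdot 1 \cdot 61\right) - 32924 = \left(-16195 + 122\right) - 32924 = -16073 - 32924 = -48997$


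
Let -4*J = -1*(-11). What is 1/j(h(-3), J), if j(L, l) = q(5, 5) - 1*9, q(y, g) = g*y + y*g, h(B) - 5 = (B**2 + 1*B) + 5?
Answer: 1/41 ≈ 0.024390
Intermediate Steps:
h(B) = 10 + B + B**2 (h(B) = 5 + ((B**2 + 1*B) + 5) = 5 + ((B**2 + B) + 5) = 5 + ((B + B**2) + 5) = 5 + (5 + B + B**2) = 10 + B + B**2)
q(y, g) = 2*g*y (q(y, g) = g*y + g*y = 2*g*y)
J = -11/4 (J = -(-1)*(-11)/4 = -1/4*11 = -11/4 ≈ -2.7500)
j(L, l) = 41 (j(L, l) = 2*5*5 - 1*9 = 50 - 9 = 41)
1/j(h(-3), J) = 1/41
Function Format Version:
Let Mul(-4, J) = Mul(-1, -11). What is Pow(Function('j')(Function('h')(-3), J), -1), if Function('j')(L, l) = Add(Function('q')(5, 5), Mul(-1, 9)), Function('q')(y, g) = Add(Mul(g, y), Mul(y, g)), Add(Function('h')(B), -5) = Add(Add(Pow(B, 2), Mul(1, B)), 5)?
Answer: Rational(1, 41) ≈ 0.024390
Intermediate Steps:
Function('h')(B) = Add(10, B, Pow(B, 2)) (Function('h')(B) = Add(5, Add(Add(Pow(B, 2), Mul(1, B)), 5)) = Add(5, Add(Add(Pow(B, 2), B), 5)) = Add(5, Add(Add(B, Pow(B, 2)), 5)) = Add(5, Add(5, B, Pow(B, 2))) = Add(10, B, Pow(B, 2)))
Function('q')(y, g) = Mul(2, g, y) (Function('q')(y, g) = Add(Mul(g, y), Mul(g, y)) = Mul(2, g, y))
J = Rational(-11, 4) (J = Mul(Rational(-1, 4), Mul(-1, -11)) = Mul(Rational(-1, 4), 11) = Rational(-11, 4) ≈ -2.7500)
Function('j')(L, l) = 41 (Function('j')(L, l) = Add(Mul(2, 5, 5), Mul(-1, 9)) = Add(50, -9) = 41)
Pow(Function('j')(Function('h')(-3), J), -1) = Pow(41, -1) = Rational(1, 41)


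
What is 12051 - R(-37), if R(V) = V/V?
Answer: 12050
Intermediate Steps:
R(V) = 1
12051 - R(-37) = 12051 - 1*1 = 12051 - 1 = 12050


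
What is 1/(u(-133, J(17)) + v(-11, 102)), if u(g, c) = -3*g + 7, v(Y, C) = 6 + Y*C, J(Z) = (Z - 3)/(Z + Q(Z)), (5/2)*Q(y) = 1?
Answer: -1/710 ≈ -0.0014085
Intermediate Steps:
Q(y) = ⅖ (Q(y) = (⅖)*1 = ⅖)
J(Z) = (-3 + Z)/(⅖ + Z) (J(Z) = (Z - 3)/(Z + ⅖) = (-3 + Z)/(⅖ + Z))
v(Y, C) = 6 + C*Y
u(g, c) = 7 - 3*g
1/(u(-133, J(17)) + v(-11, 102)) = 1/((7 - 3*(-133)) + (6 + 102*(-11))) = 1/((7 + 399) + (6 - 1122)) = 1/(406 - 1116) = 1/(-710) = -1/710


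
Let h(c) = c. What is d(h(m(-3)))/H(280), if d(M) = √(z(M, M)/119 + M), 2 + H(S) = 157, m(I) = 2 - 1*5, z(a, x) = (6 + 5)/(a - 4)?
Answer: I*√42670/18445 ≈ 0.011199*I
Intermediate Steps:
z(a, x) = 11/(-4 + a)
m(I) = -3 (m(I) = 2 - 5 = -3)
H(S) = 155 (H(S) = -2 + 157 = 155)
d(M) = √(M + 11/(119*(-4 + M))) (d(M) = √((11/(-4 + M))/119 + M) = √((11/(-4 + M))*(1/119) + M) = √(11/(119*(-4 + M)) + M) = √(M + 11/(119*(-4 + M))))
d(h(m(-3)))/H(280) = (√(1309/(-4 - 3) + 14161*(-3))/119)/155 = (√(1309/(-7) - 42483)/119)*(1/155) = (√(1309*(-⅐) - 42483)/119)*(1/155) = (√(-187 - 42483)/119)*(1/155) = (√(-42670)/119)*(1/155) = ((I*√42670)/119)*(1/155) = (I*√42670/119)*(1/155) = I*√42670/18445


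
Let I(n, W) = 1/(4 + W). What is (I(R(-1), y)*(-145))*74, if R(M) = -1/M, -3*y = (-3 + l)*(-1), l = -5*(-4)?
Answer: -1110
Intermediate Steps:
l = 20
y = 17/3 (y = -(-3 + 20)*(-1)/3 = -17*(-1)/3 = -⅓*(-17) = 17/3 ≈ 5.6667)
(I(R(-1), y)*(-145))*74 = (-145/(4 + 17/3))*74 = (-145/(29/3))*74 = ((3/29)*(-145))*74 = -15*74 = -1110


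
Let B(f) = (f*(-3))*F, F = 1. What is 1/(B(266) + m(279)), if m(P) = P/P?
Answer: -1/797 ≈ -0.0012547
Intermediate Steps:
B(f) = -3*f (B(f) = (f*(-3))*1 = -3*f*1 = -3*f)
m(P) = 1
1/(B(266) + m(279)) = 1/(-3*266 + 1) = 1/(-798 + 1) = 1/(-797) = -1/797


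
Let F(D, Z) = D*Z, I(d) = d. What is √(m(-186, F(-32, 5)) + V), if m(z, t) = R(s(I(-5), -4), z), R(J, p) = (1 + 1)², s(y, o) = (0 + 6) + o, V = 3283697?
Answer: √3283701 ≈ 1812.1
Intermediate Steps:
s(y, o) = 6 + o
R(J, p) = 4 (R(J, p) = 2² = 4)
m(z, t) = 4
√(m(-186, F(-32, 5)) + V) = √(4 + 3283697) = √3283701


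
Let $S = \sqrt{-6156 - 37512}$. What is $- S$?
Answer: $- 6 i \sqrt{1213} \approx - 208.97 i$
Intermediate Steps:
$S = 6 i \sqrt{1213}$ ($S = \sqrt{-43668} = 6 i \sqrt{1213} \approx 208.97 i$)
$- S = - 6 i \sqrt{1213}$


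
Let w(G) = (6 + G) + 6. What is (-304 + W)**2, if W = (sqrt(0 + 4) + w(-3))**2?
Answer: 33489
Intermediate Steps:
w(G) = 12 + G
W = 121 (W = (sqrt(0 + 4) + (12 - 3))**2 = (sqrt(4) + 9)**2 = (2 + 9)**2 = 11**2 = 121)
(-304 + W)**2 = (-304 + 121)**2 = (-183)**2 = 33489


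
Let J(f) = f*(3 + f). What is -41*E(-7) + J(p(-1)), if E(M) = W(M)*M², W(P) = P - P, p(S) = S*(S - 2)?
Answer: 18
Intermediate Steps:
p(S) = S*(-2 + S)
W(P) = 0
E(M) = 0 (E(M) = 0*M² = 0)
-41*E(-7) + J(p(-1)) = -41*0 + (-(-2 - 1))*(3 - (-2 - 1)) = 0 + (-1*(-3))*(3 - 1*(-3)) = 0 + 3*(3 + 3) = 0 + 3*6 = 0 + 18 = 18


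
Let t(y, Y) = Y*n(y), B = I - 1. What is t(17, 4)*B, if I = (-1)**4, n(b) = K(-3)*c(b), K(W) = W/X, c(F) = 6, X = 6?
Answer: 0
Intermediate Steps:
K(W) = W/6
n(b) = -3 (n(b) = ((1/6)*(-3))*6 = -1/2*6 = -3)
I = 1
B = 0 (B = 1 - 1 = 0)
t(y, Y) = -3*Y (t(y, Y) = Y*(-3) = -3*Y)
t(17, 4)*B = -3*4*0 = -12*0 = 0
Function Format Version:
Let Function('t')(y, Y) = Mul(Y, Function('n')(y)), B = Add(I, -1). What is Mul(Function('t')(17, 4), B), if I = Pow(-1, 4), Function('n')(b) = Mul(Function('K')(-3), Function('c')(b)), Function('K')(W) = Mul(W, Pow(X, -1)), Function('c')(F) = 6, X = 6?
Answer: 0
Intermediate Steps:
Function('K')(W) = Mul(Rational(1, 6), W) (Function('K')(W) = Mul(W, Pow(6, -1)) = Mul(W, Rational(1, 6)) = Mul(Rational(1, 6), W))
Function('n')(b) = -3 (Function('n')(b) = Mul(Mul(Rational(1, 6), -3), 6) = Mul(Rational(-1, 2), 6) = -3)
I = 1
B = 0 (B = Add(1, -1) = 0)
Function('t')(y, Y) = Mul(-3, Y) (Function('t')(y, Y) = Mul(Y, -3) = Mul(-3, Y))
Mul(Function('t')(17, 4), B) = Mul(Mul(-3, 4), 0) = Mul(-12, 0) = 0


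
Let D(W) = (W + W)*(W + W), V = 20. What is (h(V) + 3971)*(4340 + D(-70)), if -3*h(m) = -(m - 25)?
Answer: 95025840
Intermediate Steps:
D(W) = 4*W² (D(W) = (2*W)*(2*W) = 4*W²)
h(m) = -25/3 + m/3 (h(m) = -(-1)*(m - 25)/3 = -(-1)*(-25 + m)/3 = -(25 - m)/3 = -25/3 + m/3)
(h(V) + 3971)*(4340 + D(-70)) = ((-25/3 + (⅓)*20) + 3971)*(4340 + 4*(-70)²) = ((-25/3 + 20/3) + 3971)*(4340 + 4*4900) = (-5/3 + 3971)*(4340 + 19600) = (11908/3)*23940 = 95025840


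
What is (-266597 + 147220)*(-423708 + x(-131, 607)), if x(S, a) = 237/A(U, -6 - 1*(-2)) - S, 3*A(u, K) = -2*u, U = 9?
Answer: 101140133841/2 ≈ 5.0570e+10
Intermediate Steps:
A(u, K) = -2*u/3 (A(u, K) = (-2*u)/3 = -2*u/3)
x(S, a) = -79/2 - S (x(S, a) = 237/((-⅔*9)) - S = 237/(-6) - S = 237*(-⅙) - S = -79/2 - S)
(-266597 + 147220)*(-423708 + x(-131, 607)) = (-266597 + 147220)*(-423708 + (-79/2 - 1*(-131))) = -119377*(-423708 + (-79/2 + 131)) = -119377*(-423708 + 183/2) = -119377*(-847233/2) = 101140133841/2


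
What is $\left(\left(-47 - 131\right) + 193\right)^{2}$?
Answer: $225$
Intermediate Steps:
$\left(\left(-47 - 131\right) + 193\right)^{2} = \left(-178 + 193\right)^{2} = 15^{2} = 225$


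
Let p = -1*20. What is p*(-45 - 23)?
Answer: 1360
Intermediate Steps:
p = -20
p*(-45 - 23) = -20*(-45 - 23) = -20*(-68) = 1360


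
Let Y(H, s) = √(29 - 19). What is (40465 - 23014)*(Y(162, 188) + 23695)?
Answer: 413501445 + 17451*√10 ≈ 4.1356e+8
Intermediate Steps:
Y(H, s) = √10
(40465 - 23014)*(Y(162, 188) + 23695) = (40465 - 23014)*(√10 + 23695) = 17451*(23695 + √10) = 413501445 + 17451*√10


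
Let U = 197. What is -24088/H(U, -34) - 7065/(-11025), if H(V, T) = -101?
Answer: 5917417/24745 ≈ 239.14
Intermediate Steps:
-24088/H(U, -34) - 7065/(-11025) = -24088/(-101) - 7065/(-11025) = -24088*(-1/101) - 7065*(-1/11025) = 24088/101 + 157/245 = 5917417/24745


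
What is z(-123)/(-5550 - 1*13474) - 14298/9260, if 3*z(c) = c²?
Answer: -1943313/1074160 ≈ -1.8091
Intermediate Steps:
z(c) = c²/3
z(-123)/(-5550 - 1*13474) - 14298/9260 = ((⅓)*(-123)²)/(-5550 - 1*13474) - 14298/9260 = ((⅓)*15129)/(-5550 - 13474) - 14298*1/9260 = 5043/(-19024) - 7149/4630 = 5043*(-1/19024) - 7149/4630 = -123/464 - 7149/4630 = -1943313/1074160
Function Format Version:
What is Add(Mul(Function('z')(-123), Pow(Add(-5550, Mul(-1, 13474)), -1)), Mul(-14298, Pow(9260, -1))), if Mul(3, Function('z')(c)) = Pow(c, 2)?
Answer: Rational(-1943313, 1074160) ≈ -1.8091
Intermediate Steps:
Function('z')(c) = Mul(Rational(1, 3), Pow(c, 2))
Add(Mul(Function('z')(-123), Pow(Add(-5550, Mul(-1, 13474)), -1)), Mul(-14298, Pow(9260, -1))) = Add(Mul(Mul(Rational(1, 3), Pow(-123, 2)), Pow(Add(-5550, Mul(-1, 13474)), -1)), Mul(-14298, Pow(9260, -1))) = Add(Mul(Mul(Rational(1, 3), 15129), Pow(Add(-5550, -13474), -1)), Mul(-14298, Rational(1, 9260))) = Add(Mul(5043, Pow(-19024, -1)), Rational(-7149, 4630)) = Add(Mul(5043, Rational(-1, 19024)), Rational(-7149, 4630)) = Add(Rational(-123, 464), Rational(-7149, 4630)) = Rational(-1943313, 1074160)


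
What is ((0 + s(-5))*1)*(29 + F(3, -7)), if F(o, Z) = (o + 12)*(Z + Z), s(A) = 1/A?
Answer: 181/5 ≈ 36.200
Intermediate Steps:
s(A) = 1/A
F(o, Z) = 2*Z*(12 + o) (F(o, Z) = (12 + o)*(2*Z) = 2*Z*(12 + o))
((0 + s(-5))*1)*(29 + F(3, -7)) = ((0 + 1/(-5))*1)*(29 + 2*(-7)*(12 + 3)) = ((0 - ⅕)*1)*(29 + 2*(-7)*15) = (-⅕*1)*(29 - 210) = -⅕*(-181) = 181/5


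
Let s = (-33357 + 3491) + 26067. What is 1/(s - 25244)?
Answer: -1/29043 ≈ -3.4432e-5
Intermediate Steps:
s = -3799 (s = -29866 + 26067 = -3799)
1/(s - 25244) = 1/(-3799 - 25244) = 1/(-29043) = -1/29043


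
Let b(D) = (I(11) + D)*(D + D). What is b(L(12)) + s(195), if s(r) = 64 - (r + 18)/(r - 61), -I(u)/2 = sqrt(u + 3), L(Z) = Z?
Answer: 46955/134 - 48*sqrt(14) ≈ 170.81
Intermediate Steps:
I(u) = -2*sqrt(3 + u) (I(u) = -2*sqrt(u + 3) = -2*sqrt(3 + u))
b(D) = 2*D*(D - 2*sqrt(14)) (b(D) = (-2*sqrt(3 + 11) + D)*(D + D) = (-2*sqrt(14) + D)*(2*D) = (D - 2*sqrt(14))*(2*D) = 2*D*(D - 2*sqrt(14)))
s(r) = 64 - (18 + r)/(-61 + r)
b(L(12)) + s(195) = 2*12*(12 - 2*sqrt(14)) + (-3922 + 63*195)/(-61 + 195) = (288 - 48*sqrt(14)) + (-3922 + 12285)/134 = (288 - 48*sqrt(14)) + (1/134)*8363 = (288 - 48*sqrt(14)) + 8363/134 = 46955/134 - 48*sqrt(14)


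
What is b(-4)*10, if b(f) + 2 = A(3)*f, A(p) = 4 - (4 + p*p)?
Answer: 340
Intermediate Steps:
A(p) = -p² (A(p) = 4 - (4 + p²) = 4 + (-4 - p²) = -p²)
b(f) = -2 - 9*f (b(f) = -2 + (-1*3²)*f = -2 + (-1*9)*f = -2 - 9*f)
b(-4)*10 = (-2 - 9*(-4))*10 = (-2 + 36)*10 = 34*10 = 340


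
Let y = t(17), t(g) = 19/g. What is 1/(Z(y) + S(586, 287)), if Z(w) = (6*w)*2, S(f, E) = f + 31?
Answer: 17/10717 ≈ 0.0015863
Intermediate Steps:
S(f, E) = 31 + f
y = 19/17 ≈ 1.1176
Z(w) = 12*w
1/(Z(y) + S(586, 287)) = 1/(12*(19/17) + (31 + 586)) = 1/(228/17 + 617) = 1/(10717/17) = 17/10717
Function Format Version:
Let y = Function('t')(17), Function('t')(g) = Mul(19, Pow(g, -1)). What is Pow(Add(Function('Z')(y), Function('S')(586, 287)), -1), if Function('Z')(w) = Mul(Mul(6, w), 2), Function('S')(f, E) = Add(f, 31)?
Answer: Rational(17, 10717) ≈ 0.0015863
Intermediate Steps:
Function('S')(f, E) = Add(31, f)
y = Rational(19, 17) (y = Mul(19, Pow(17, -1)) = Mul(19, Rational(1, 17)) = Rational(19, 17) ≈ 1.1176)
Function('Z')(w) = Mul(12, w)
Pow(Add(Function('Z')(y), Function('S')(586, 287)), -1) = Pow(Add(Mul(12, Rational(19, 17)), Add(31, 586)), -1) = Pow(Add(Rational(228, 17), 617), -1) = Pow(Rational(10717, 17), -1) = Rational(17, 10717)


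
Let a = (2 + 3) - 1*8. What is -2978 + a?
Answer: -2981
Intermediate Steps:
a = -3 (a = 5 - 8 = -3)
-2978 + a = -2978 - 3 = -2981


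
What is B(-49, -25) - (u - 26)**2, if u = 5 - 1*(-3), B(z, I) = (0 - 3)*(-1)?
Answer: -321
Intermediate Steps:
B(z, I) = 3 (B(z, I) = -3*(-1) = 3)
u = 8 (u = 5 + 3 = 8)
B(-49, -25) - (u - 26)**2 = 3 - (8 - 26)**2 = 3 - 1*(-18)**2 = 3 - 1*324 = 3 - 324 = -321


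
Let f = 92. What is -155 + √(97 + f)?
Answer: -155 + 3*√21 ≈ -141.25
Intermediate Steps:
-155 + √(97 + f) = -155 + √(97 + 92) = -155 + √189 = -155 + 3*√21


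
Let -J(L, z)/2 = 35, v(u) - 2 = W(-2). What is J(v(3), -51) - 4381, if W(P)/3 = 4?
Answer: -4451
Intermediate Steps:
W(P) = 12 (W(P) = 3*4 = 12)
v(u) = 14 (v(u) = 2 + 12 = 14)
J(L, z) = -70 (J(L, z) = -2*35 = -70)
J(v(3), -51) - 4381 = -70 - 4381 = -4451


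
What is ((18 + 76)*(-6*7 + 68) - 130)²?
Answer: 5354596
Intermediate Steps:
((18 + 76)*(-6*7 + 68) - 130)² = (94*(-42 + 68) - 130)² = (94*26 - 130)² = (2444 - 130)² = 2314² = 5354596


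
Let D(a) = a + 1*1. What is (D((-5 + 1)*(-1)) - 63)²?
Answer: 3364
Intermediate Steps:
D(a) = 1 + a (D(a) = a + 1 = 1 + a)
(D((-5 + 1)*(-1)) - 63)² = ((1 + (-5 + 1)*(-1)) - 63)² = ((1 - 4*(-1)) - 63)² = ((1 + 4) - 63)² = (5 - 63)² = (-58)² = 3364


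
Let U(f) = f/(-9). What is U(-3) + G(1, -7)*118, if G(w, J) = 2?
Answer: 709/3 ≈ 236.33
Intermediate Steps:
U(f) = -f/9 (U(f) = f*(-⅑) = -f/9)
U(-3) + G(1, -7)*118 = -⅑*(-3) + 2*118 = ⅓ + 236 = 709/3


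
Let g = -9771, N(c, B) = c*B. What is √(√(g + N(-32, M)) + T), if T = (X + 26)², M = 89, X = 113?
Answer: √(19321 + I*√12619) ≈ 139.0 + 0.4041*I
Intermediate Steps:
N(c, B) = B*c
T = 19321 (T = (113 + 26)² = 139² = 19321)
√(√(g + N(-32, M)) + T) = √(√(-9771 + 89*(-32)) + 19321) = √(√(-9771 - 2848) + 19321) = √(√(-12619) + 19321) = √(I*√12619 + 19321) = √(19321 + I*√12619)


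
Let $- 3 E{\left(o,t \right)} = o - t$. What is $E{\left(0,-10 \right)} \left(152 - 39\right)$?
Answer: $- \frac{1130}{3} \approx -376.67$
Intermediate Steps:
$E{\left(o,t \right)} = - \frac{o}{3} + \frac{t}{3}$ ($E{\left(o,t \right)} = - \frac{o - t}{3} = - \frac{o}{3} + \frac{t}{3}$)
$E{\left(0,-10 \right)} \left(152 - 39\right) = \left(\left(- \frac{1}{3}\right) 0 + \frac{1}{3} \left(-10\right)\right) \left(152 - 39\right) = \left(0 - \frac{10}{3}\right) 113 = \left(- \frac{10}{3}\right) 113 = - \frac{1130}{3}$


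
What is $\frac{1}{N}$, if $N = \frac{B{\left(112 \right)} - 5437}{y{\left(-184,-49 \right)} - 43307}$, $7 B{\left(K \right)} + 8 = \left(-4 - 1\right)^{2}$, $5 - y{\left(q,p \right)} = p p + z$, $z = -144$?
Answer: $\frac{318913}{38042} \approx 8.3832$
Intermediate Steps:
$y{\left(q,p \right)} = 149 - p^{2}$ ($y{\left(q,p \right)} = 5 - \left(p p - 144\right) = 5 - \left(p^{2} - 144\right) = 5 - \left(-144 + p^{2}\right) = 149 - p^{2}$)
$B{\left(K \right)} = \frac{17}{7}$ ($B{\left(K \right)} = - \frac{8}{7} + \frac{\left(-4 - 1\right)^{2}}{7} = - \frac{8}{7} + \frac{\left(-5\right)^{2}}{7} = - \frac{8}{7} + \frac{1}{7} \cdot 25 = - \frac{8}{7} + \frac{25}{7} = \frac{17}{7}$)
$N = \frac{38042}{318913}$ ($N = \frac{\frac{17}{7} - 5437}{\left(149 - \left(-49\right)^{2}\right) - 43307} = - \frac{38042}{7 \left(\left(149 - 2401\right) - 43307\right)} = - \frac{38042}{7 \left(-2252 - 43307\right)} = - \frac{38042}{7 \left(-45559\right)} = \left(- \frac{38042}{7}\right) \left(- \frac{1}{45559}\right) = \frac{38042}{318913} \approx 0.11929$)
$\frac{1}{N} = \frac{1}{\frac{38042}{318913}} = \frac{318913}{38042}$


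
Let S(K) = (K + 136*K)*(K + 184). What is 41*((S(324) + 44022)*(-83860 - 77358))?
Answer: -149339162086188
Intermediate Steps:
S(K) = 137*K*(184 + K) (S(K) = (137*K)*(184 + K) = 137*K*(184 + K))
41*((S(324) + 44022)*(-83860 - 77358)) = 41*((137*324*(184 + 324) + 44022)*(-83860 - 77358)) = 41*((137*324*508 + 44022)*(-161218)) = 41*((22549104 + 44022)*(-161218)) = 41*(22593126*(-161218)) = 41*(-3642418587468) = -149339162086188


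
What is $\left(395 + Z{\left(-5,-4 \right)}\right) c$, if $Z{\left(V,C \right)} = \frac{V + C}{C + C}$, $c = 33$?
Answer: $\frac{104577}{8} \approx 13072.0$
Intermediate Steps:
$Z{\left(V,C \right)} = \frac{C + V}{2 C}$
$\left(395 + Z{\left(-5,-4 \right)}\right) c = \left(395 + \frac{-4 - 5}{2 \left(-4\right)}\right) 33 = \left(395 + \frac{1}{2} \left(- \frac{1}{4}\right) \left(-9\right)\right) 33 = \left(395 + \frac{9}{8}\right) 33 = \frac{3169}{8} \cdot 33 = \frac{104577}{8}$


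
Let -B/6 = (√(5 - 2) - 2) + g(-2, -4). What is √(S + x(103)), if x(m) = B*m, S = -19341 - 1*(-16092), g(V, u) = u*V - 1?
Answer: √(-6339 - 618*√3) ≈ 86.078*I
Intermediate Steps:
g(V, u) = -1 + V*u (g(V, u) = V*u - 1 = -1 + V*u)
S = -3249 (S = -19341 + 16092 = -3249)
B = -30 - 6*√3 (B = -6*((√(5 - 2) - 2) + (-1 - 2*(-4))) = -6*((√3 - 2) + (-1 + 8)) = -6*((-2 + √3) + 7) = -6*(5 + √3) = -30 - 6*√3 ≈ -40.392)
x(m) = m*(-30 - 6*√3) (x(m) = (-30 - 6*√3)*m = m*(-30 - 6*√3))
√(S + x(103)) = √(-3249 - 6*103*(5 + √3)) = √(-3249 + (-3090 - 618*√3)) = √(-6339 - 618*√3)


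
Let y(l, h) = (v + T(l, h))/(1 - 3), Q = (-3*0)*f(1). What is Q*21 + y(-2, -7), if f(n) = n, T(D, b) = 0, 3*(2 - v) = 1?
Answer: -⅚ ≈ -0.83333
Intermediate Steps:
v = 5/3 (v = 2 - ⅓*1 = 2 - ⅓ = 5/3 ≈ 1.6667)
Q = 0 (Q = -3*0*1 = 0*1 = 0)
y(l, h) = -⅚ (y(l, h) = (5/3 + 0)/(1 - 3) = (5/3)/(-2) = (5/3)*(-½) = -⅚)
Q*21 + y(-2, -7) = 0*21 - ⅚ = 0 - ⅚ = -⅚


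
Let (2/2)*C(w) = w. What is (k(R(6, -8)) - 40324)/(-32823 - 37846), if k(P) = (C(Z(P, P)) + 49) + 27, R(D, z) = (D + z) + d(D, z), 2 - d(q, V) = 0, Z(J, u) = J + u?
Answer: 40248/70669 ≈ 0.56953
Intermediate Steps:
d(q, V) = 2 (d(q, V) = 2 - 1*0 = 2 + 0 = 2)
C(w) = w
R(D, z) = 2 + D + z (R(D, z) = (D + z) + 2 = 2 + D + z)
k(P) = 76 + 2*P (k(P) = ((P + P) + 49) + 27 = (2*P + 49) + 27 = (49 + 2*P) + 27 = 76 + 2*P)
(k(R(6, -8)) - 40324)/(-32823 - 37846) = ((76 + 2*(2 + 6 - 8)) - 40324)/(-32823 - 37846) = ((76 + 2*0) - 40324)/(-70669) = ((76 + 0) - 40324)*(-1/70669) = (76 - 40324)*(-1/70669) = -40248*(-1/70669) = 40248/70669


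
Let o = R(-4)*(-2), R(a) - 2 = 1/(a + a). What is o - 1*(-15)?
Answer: 45/4 ≈ 11.250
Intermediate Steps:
R(a) = 2 + 1/(2*a) (R(a) = 2 + 1/(a + a) = 2 + 1/(2*a))
o = -15/4 (o = (2 + (½)/(-4))*(-2) = (2 + (½)*(-¼))*(-2) = (2 - ⅛)*(-2) = (15/8)*(-2) = -15/4 ≈ -3.7500)
o - 1*(-15) = -15/4 - 1*(-15) = -15/4 + 15 = 45/4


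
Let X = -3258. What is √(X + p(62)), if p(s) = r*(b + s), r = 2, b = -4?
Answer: I*√3142 ≈ 56.054*I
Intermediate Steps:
p(s) = -8 + 2*s (p(s) = 2*(-4 + s) = -8 + 2*s)
√(X + p(62)) = √(-3258 + (-8 + 2*62)) = √(-3258 + (-8 + 124)) = √(-3258 + 116) = √(-3142) = I*√3142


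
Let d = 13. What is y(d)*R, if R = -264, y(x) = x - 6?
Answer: -1848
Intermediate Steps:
y(x) = -6 + x
y(d)*R = (-6 + 13)*(-264) = 7*(-264) = -1848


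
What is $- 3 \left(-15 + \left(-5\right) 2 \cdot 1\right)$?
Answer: $75$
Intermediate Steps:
$- 3 \left(-15 + \left(-5\right) 2 \cdot 1\right) = - 3 \left(-15 - 10\right) = \left(-3\right) \left(-25\right) = 75$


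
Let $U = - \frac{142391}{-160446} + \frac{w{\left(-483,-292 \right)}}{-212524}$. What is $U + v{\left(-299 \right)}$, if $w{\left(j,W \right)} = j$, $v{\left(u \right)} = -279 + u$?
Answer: $- \frac{756871794485}{1311485604} \approx -577.11$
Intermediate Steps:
$U = \frac{1166884627}{1311485604}$ ($U = - \frac{142391}{-160446} - \frac{483}{-212524} = \left(-142391\right) \left(- \frac{1}{160446}\right) - - \frac{483}{212524} = \frac{142391}{160446} + \frac{483}{212524} = \frac{1166884627}{1311485604} \approx 0.88974$)
$U + v{\left(-299 \right)} = \frac{1166884627}{1311485604} - 578 = - \frac{756871794485}{1311485604}$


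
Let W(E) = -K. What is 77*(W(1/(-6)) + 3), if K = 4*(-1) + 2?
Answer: 385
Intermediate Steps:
K = -2 (K = -4 + 2 = -2)
W(E) = 2 (W(E) = -1*(-2) = 2)
77*(W(1/(-6)) + 3) = 77*(2 + 3) = 77*5 = 385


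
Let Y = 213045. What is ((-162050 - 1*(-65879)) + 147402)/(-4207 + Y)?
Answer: 51231/208838 ≈ 0.24531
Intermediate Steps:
((-162050 - 1*(-65879)) + 147402)/(-4207 + Y) = ((-162050 - 1*(-65879)) + 147402)/(-4207 + 213045) = ((-162050 + 65879) + 147402)/208838 = (-96171 + 147402)*(1/208838) = 51231*(1/208838) = 51231/208838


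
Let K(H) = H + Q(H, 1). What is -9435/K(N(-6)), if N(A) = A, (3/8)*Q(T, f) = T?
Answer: 9435/22 ≈ 428.86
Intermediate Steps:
Q(T, f) = 8*T/3
K(H) = 11*H/3 (K(H) = H + 8*H/3 = 11*H/3)
-9435/K(N(-6)) = -9435/((11/3)*(-6)) = -9435/(-22) = -9435*(-1/22) = 9435/22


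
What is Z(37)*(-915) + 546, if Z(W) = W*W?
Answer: -1252089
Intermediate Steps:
Z(W) = W**2
Z(37)*(-915) + 546 = 37**2*(-915) + 546 = 1369*(-915) + 546 = -1252635 + 546 = -1252089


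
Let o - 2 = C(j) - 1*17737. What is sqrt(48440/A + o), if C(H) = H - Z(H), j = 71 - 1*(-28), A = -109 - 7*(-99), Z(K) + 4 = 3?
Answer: 10*I*sqrt(935349)/73 ≈ 132.48*I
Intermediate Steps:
Z(K) = -1 (Z(K) = -4 + 3 = -1)
A = 584 (A = -109 + 693 = 584)
j = 99 (j = 71 + 28 = 99)
C(H) = 1 + H (C(H) = H - 1*(-1) = H + 1 = 1 + H)
o = -17635 (o = 2 + ((1 + 99) - 1*17737) = 2 + (100 - 17737) = 2 - 17637 = -17635)
sqrt(48440/A + o) = sqrt(48440/584 - 17635) = sqrt(48440*(1/584) - 17635) = sqrt(6055/73 - 17635) = sqrt(-1281300/73) = 10*I*sqrt(935349)/73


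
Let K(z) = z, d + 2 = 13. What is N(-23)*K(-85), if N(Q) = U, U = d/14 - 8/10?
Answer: 17/14 ≈ 1.2143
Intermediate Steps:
d = 11 (d = -2 + 13 = 11)
U = -1/70 (U = 11/14 - 8/10 = 11*(1/14) - 8*1/10 = 11/14 - 4/5 = -1/70 ≈ -0.014286)
N(Q) = -1/70
N(-23)*K(-85) = -1/70*(-85) = 17/14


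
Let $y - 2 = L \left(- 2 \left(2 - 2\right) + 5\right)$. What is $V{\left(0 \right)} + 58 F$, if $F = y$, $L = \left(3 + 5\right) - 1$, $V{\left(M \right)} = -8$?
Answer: $2138$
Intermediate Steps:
$L = 7$ ($L = 8 - 1 = 7$)
$y = 37$ ($y = 2 + 7 \left(- 2 \left(2 - 2\right) + 5\right) = 2 + 7 \left(\left(-2\right) 0 + 5\right) = 2 + 7 \left(0 + 5\right) = 2 + 7 \cdot 5 = 2 + 35 = 37$)
$F = 37$
$V{\left(0 \right)} + 58 F = -8 + 58 \cdot 37 = -8 + 2146 = 2138$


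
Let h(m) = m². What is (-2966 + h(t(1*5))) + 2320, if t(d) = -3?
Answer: -637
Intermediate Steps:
(-2966 + h(t(1*5))) + 2320 = (-2966 + (-3)²) + 2320 = (-2966 + 9) + 2320 = -2957 + 2320 = -637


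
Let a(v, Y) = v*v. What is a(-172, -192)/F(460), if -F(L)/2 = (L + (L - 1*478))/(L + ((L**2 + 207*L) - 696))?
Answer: -2267495264/221 ≈ -1.0260e+7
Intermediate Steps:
a(v, Y) = v**2
F(L) = -2*(-478 + 2*L)/(-696 + L**2 + 208*L) (F(L) = -2*(L + (L - 1*478))/(L + ((L**2 + 207*L) - 696)) = -2*(L + (L - 478))/(L + (-696 + L**2 + 207*L)) = -2*(L + (-478 + L))/(-696 + L**2 + 208*L) = -2*(-478 + 2*L)/(-696 + L**2 + 208*L))
a(-172, -192)/F(460) = (-172)**2/((4*(239 - 1*460)/(-696 + 460**2 + 208*460))) = 29584/((4*(239 - 460)/(-696 + 211600 + 95680))) = 29584/((4*(-221)/306584)) = 29584/((4*(1/306584)*(-221))) = 29584/(-221/76646) = 29584*(-76646/221) = -2267495264/221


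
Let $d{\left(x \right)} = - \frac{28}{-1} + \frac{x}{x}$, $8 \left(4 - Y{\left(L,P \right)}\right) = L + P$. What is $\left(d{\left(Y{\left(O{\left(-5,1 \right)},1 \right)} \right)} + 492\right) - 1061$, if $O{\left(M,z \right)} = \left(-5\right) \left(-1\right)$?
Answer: $-540$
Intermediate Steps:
$O{\left(M,z \right)} = 5$
$Y{\left(L,P \right)} = 4 - \frac{L}{8} - \frac{P}{8}$ ($Y{\left(L,P \right)} = 4 - \frac{L + P}{8} = 4 - \left(\frac{L}{8} + \frac{P}{8}\right) = 4 - \frac{L}{8} - \frac{P}{8}$)
$d{\left(x \right)} = 29$ ($d{\left(x \right)} = \left(-28\right) \left(-1\right) + 1 = 28 + 1 = 29$)
$\left(d{\left(Y{\left(O{\left(-5,1 \right)},1 \right)} \right)} + 492\right) - 1061 = \left(29 + 492\right) - 1061 = 521 - 1061 = -540$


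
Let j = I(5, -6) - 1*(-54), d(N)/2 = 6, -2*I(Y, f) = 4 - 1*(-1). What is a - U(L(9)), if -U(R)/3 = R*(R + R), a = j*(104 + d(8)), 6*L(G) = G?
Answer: 11975/2 ≈ 5987.5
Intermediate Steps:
L(G) = G/6
I(Y, f) = -5/2 (I(Y, f) = -(4 - 1*(-1))/2 = -(4 + 1)/2 = -½*5 = -5/2)
d(N) = 12 (d(N) = 2*6 = 12)
j = 103/2 (j = -5/2 - 1*(-54) = -5/2 + 54 = 103/2 ≈ 51.500)
a = 5974 (a = 103*(104 + 12)/2 = (103/2)*116 = 5974)
U(R) = -6*R² (U(R) = -3*R*(R + R) = -3*R*2*R = -6*R²)
a - U(L(9)) = 5974 - (-6)*((⅙)*9)² = 5974 - (-6)*(3/2)² = 5974 - (-6)*9/4 = 5974 - 1*(-27/2) = 5974 + 27/2 = 11975/2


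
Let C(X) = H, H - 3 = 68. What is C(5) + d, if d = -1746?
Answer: -1675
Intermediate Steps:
H = 71 (H = 3 + 68 = 71)
C(X) = 71
C(5) + d = 71 - 1746 = -1675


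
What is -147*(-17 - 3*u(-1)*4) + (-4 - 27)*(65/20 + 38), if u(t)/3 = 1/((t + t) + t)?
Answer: -2175/4 ≈ -543.75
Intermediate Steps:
u(t) = 1/t (u(t) = 3/((t + t) + t) = 3/(2*t + t) = 3/((3*t)) = 3*(1/(3*t)) = 1/t)
-147*(-17 - 3*u(-1)*4) + (-4 - 27)*(65/20 + 38) = -147*(-17 - 3/(-1)*4) + (-4 - 27)*(65/20 + 38) = -147*(-17 - 3*(-1)*4) - 31*(65*(1/20) + 38) = -147*(-17 + 3*4) - 31*(13/4 + 38) = -147*(-17 + 12) - 31*165/4 = -147*(-5) - 5115/4 = 735 - 5115/4 = -2175/4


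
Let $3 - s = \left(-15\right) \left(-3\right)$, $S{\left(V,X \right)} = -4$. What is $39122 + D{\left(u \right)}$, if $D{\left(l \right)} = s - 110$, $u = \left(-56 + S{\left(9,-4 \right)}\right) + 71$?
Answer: $38970$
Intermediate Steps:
$s = -42$ ($s = 3 - \left(-15\right) \left(-3\right) = 3 - 45 = -42$)
$u = 11$ ($u = \left(-56 - 4\right) + 71 = -60 + 71 = 11$)
$D{\left(l \right)} = -152$ ($D{\left(l \right)} = -42 - 110 = -152$)
$39122 + D{\left(u \right)} = 39122 - 152 = 38970$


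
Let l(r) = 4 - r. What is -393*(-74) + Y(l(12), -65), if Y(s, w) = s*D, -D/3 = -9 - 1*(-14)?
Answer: 29202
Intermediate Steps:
D = -15 (D = -3*(-9 - 1*(-14)) = -3*(-9 + 14) = -3*5 = -15)
Y(s, w) = -15*s (Y(s, w) = s*(-15) = -15*s)
-393*(-74) + Y(l(12), -65) = -393*(-74) - 15*(4 - 1*12) = 29082 - 15*(4 - 12) = 29082 - 15*(-8) = 29082 + 120 = 29202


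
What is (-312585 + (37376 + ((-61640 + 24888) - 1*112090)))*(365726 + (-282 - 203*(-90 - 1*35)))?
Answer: -165727187769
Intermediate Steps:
(-312585 + (37376 + ((-61640 + 24888) - 1*112090)))*(365726 + (-282 - 203*(-90 - 1*35))) = (-312585 + (37376 + (-36752 - 112090)))*(365726 + (-282 - 203*(-90 - 35))) = (-312585 + (37376 - 148842))*(365726 + (-282 - 203*(-125))) = (-312585 - 111466)*(365726 + (-282 + 25375)) = -424051*(365726 + 25093) = -424051*390819 = -165727187769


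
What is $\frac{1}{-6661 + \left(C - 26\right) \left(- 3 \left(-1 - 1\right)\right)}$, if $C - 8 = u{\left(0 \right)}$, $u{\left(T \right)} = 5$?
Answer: $- \frac{1}{6739} \approx -0.00014839$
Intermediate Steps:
$C = 13$ ($C = 8 + 5 = 13$)
$\frac{1}{-6661 + \left(C - 26\right) \left(- 3 \left(-1 - 1\right)\right)} = \frac{1}{-6661 + \left(13 - 26\right) \left(- 3 \left(-1 - 1\right)\right)} = \frac{1}{-6661 - 13 \left(\left(-3\right) \left(-2\right)\right)} = \frac{1}{-6661 - 78} = \frac{1}{-6739} = - \frac{1}{6739}$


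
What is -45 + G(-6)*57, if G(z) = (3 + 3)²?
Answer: 2007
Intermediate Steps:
G(z) = 36 (G(z) = 6² = 36)
-45 + G(-6)*57 = -45 + 36*57 = -45 + 2052 = 2007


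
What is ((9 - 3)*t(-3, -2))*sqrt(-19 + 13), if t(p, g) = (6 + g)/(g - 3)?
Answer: -24*I*sqrt(6)/5 ≈ -11.758*I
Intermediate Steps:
t(p, g) = (6 + g)/(-3 + g)
((9 - 3)*t(-3, -2))*sqrt(-19 + 13) = ((9 - 3)*((6 - 2)/(-3 - 2)))*sqrt(-19 + 13) = (6*(4/(-5)))*sqrt(-6) = (6*(-1/5*4))*(I*sqrt(6)) = (6*(-4/5))*(I*sqrt(6)) = -24*I*sqrt(6)/5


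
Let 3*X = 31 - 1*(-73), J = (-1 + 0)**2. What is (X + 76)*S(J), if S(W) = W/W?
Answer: 332/3 ≈ 110.67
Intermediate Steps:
J = 1 (J = (-1)**2 = 1)
S(W) = 1
X = 104/3 (X = (31 - 1*(-73))/3 = (31 + 73)/3 = (1/3)*104 = 104/3 ≈ 34.667)
(X + 76)*S(J) = (104/3 + 76)*1 = (332/3)*1 = 332/3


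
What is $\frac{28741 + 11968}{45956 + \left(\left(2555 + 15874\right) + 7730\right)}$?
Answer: $\frac{40709}{72115} \approx 0.5645$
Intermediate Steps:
$\frac{28741 + 11968}{45956 + \left(\left(2555 + 15874\right) + 7730\right)} = \frac{40709}{45956 + \left(18429 + 7730\right)} = \frac{40709}{45956 + 26159} = \frac{40709}{72115}$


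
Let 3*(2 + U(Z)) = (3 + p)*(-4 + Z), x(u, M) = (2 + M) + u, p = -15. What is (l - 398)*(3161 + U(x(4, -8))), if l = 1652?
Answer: 3991482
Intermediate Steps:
x(u, M) = 2 + M + u
U(Z) = 14 - 4*Z (U(Z) = -2 + ((3 - 15)*(-4 + Z))/3 = -2 + (-12*(-4 + Z))/3 = -2 + (48 - 12*Z)/3 = -2 + (16 - 4*Z) = 14 - 4*Z)
(l - 398)*(3161 + U(x(4, -8))) = (1652 - 398)*(3161 + (14 - 4*(2 - 8 + 4))) = 1254*(3161 + (14 - 4*(-2))) = 1254*(3161 + (14 + 8)) = 1254*(3161 + 22) = 1254*3183 = 3991482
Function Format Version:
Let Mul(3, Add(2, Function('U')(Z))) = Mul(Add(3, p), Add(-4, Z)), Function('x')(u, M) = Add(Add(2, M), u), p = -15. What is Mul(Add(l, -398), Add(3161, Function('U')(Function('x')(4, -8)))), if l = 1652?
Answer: 3991482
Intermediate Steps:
Function('x')(u, M) = Add(2, M, u)
Function('U')(Z) = Add(14, Mul(-4, Z)) (Function('U')(Z) = Add(-2, Mul(Rational(1, 3), Mul(Add(3, -15), Add(-4, Z)))) = Add(-2, Mul(Rational(1, 3), Mul(-12, Add(-4, Z)))) = Add(-2, Mul(Rational(1, 3), Add(48, Mul(-12, Z)))) = Add(-2, Add(16, Mul(-4, Z))) = Add(14, Mul(-4, Z)))
Mul(Add(l, -398), Add(3161, Function('U')(Function('x')(4, -8)))) = Mul(Add(1652, -398), Add(3161, Add(14, Mul(-4, Add(2, -8, 4))))) = Mul(1254, Add(3161, Add(14, Mul(-4, -2)))) = Mul(1254, Add(3161, Add(14, 8))) = Mul(1254, Add(3161, 22)) = Mul(1254, 3183) = 3991482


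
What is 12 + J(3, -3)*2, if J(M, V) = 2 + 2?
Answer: 20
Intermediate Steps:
J(M, V) = 4
12 + J(3, -3)*2 = 12 + 4*2 = 12 + 8 = 20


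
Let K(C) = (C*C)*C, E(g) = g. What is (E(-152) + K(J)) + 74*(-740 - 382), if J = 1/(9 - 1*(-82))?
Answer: -62682035779/753571 ≈ -83180.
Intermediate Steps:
J = 1/91 (J = 1/(9 + 82) = 1/91 ≈ 0.010989)
K(C) = C**3 (K(C) = C**2*C = C**3)
(E(-152) + K(J)) + 74*(-740 - 382) = (-152 + (1/91)**3) + 74*(-740 - 382) = (-152 + 1/753571) + 74*(-1122) = -114542791/753571 - 83028 = -62682035779/753571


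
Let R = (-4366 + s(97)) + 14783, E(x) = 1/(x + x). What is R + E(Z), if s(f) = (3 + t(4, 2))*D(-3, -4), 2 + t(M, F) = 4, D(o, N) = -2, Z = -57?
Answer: 1186397/114 ≈ 10407.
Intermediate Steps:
t(M, F) = 2 (t(M, F) = -2 + 4 = 2)
s(f) = -10 (s(f) = (3 + 2)*(-2) = 5*(-2) = -10)
E(x) = 1/(2*x)
R = 10407 (R = (-4366 - 10) + 14783 = -4376 + 14783 = 10407)
R + E(Z) = 10407 + (½)/(-57) = 10407 + (½)*(-1/57) = 10407 - 1/114 = 1186397/114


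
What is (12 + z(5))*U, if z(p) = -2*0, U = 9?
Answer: 108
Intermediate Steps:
z(p) = 0
(12 + z(5))*U = (12 + 0)*9 = 12*9 = 108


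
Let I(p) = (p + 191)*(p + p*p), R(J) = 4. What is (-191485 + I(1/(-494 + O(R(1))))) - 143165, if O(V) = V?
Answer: -39371283615021/117649000 ≈ -3.3465e+5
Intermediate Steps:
I(p) = (191 + p)*(p + p²)
(-191485 + I(1/(-494 + O(R(1))))) - 143165 = (-191485 + (191 + (1/(-494 + 4))² + 192/(-494 + 4))/(-494 + 4)) - 143165 = (-191485 + (191 + (1/(-490))² + 192/(-490))/(-490)) - 143165 = (-191485 - (191 + (-1/490)² + 192*(-1/490))/490) - 143165 = (-191485 - (191 + 1/240100 - 96/245)/490) - 143165 = (-191485 - 1/490*45765021/240100) - 143165 = (-191485 - 45765021/117649000) - 143165 = -22528064530021/117649000 - 143165 = -39371283615021/117649000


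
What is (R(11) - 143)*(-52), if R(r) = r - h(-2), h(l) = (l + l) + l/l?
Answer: 6708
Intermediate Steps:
h(l) = 1 + 2*l (h(l) = 2*l + 1 = 1 + 2*l)
R(r) = 3 + r (R(r) = r - (1 + 2*(-2)) = r - (1 - 4) = r - 1*(-3) = r + 3 = 3 + r)
(R(11) - 143)*(-52) = ((3 + 11) - 143)*(-52) = (14 - 143)*(-52) = -129*(-52) = 6708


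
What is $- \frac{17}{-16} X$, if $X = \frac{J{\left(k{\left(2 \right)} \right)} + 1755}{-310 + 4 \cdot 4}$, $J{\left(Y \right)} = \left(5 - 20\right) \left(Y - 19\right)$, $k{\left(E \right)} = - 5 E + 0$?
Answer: $- \frac{6205}{784} \approx -7.9145$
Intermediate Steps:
$k{\left(E \right)} = - 5 E$
$J{\left(Y \right)} = 285 - 15 Y$ ($J{\left(Y \right)} = - 15 \left(-19 + Y\right) = 285 - 15 Y$)
$X = - \frac{365}{49}$ ($X = \frac{\left(285 - 15 \left(\left(-5\right) 2\right)\right) + 1755}{-310 + 4 \cdot 4} = \frac{\left(285 - -150\right) + 1755}{-310 + 16} = \frac{\left(285 + 150\right) + 1755}{-294} = \left(435 + 1755\right) \left(- \frac{1}{294}\right) = 2190 \left(- \frac{1}{294}\right) = - \frac{365}{49} \approx -7.449$)
$- \frac{17}{-16} X = - \frac{17}{-16} \left(- \frac{365}{49}\right) = \left(-17\right) \left(- \frac{1}{16}\right) \left(- \frac{365}{49}\right) = \frac{17}{16} \left(- \frac{365}{49}\right) = - \frac{6205}{784}$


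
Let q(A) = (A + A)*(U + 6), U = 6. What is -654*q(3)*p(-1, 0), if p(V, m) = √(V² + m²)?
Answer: -47088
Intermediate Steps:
q(A) = 24*A (q(A) = (A + A)*(6 + 6) = (2*A)*12 = 24*A)
-654*q(3)*p(-1, 0) = -654*24*3*√((-1)² + 0²) = -47088*√(1 + 0) = -47088*√1 = -47088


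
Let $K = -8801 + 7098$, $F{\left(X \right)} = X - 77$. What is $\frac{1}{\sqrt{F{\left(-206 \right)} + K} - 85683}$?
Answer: $- \frac{28561}{2447192825} - \frac{i \sqrt{1986}}{7341578475} \approx -1.1671 \cdot 10^{-5} - 6.0702 \cdot 10^{-9} i$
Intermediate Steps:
$F{\left(X \right)} = -77 + X$ ($F{\left(X \right)} = X - 77 = -77 + X$)
$K = -1703$
$\frac{1}{\sqrt{F{\left(-206 \right)} + K} - 85683} = \frac{1}{\sqrt{\left(-77 - 206\right) - 1703} - 85683} = \frac{1}{\sqrt{-283 - 1703} - 85683} = \frac{1}{\sqrt{-1986} - 85683} = \frac{1}{i \sqrt{1986} - 85683} = \frac{1}{-85683 + i \sqrt{1986}}$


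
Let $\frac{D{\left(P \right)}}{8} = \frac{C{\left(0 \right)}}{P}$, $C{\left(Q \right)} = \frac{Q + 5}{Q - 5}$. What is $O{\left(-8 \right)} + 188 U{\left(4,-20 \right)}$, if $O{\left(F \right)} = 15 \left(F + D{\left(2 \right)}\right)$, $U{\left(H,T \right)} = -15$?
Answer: $-3000$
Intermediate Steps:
$C{\left(Q \right)} = \frac{5 + Q}{-5 + Q}$
$D{\left(P \right)} = - \frac{8}{P}$ ($D{\left(P \right)} = 8 \frac{\frac{1}{-5 + 0} \left(5 + 0\right)}{P} = 8 \frac{\frac{1}{-5} \cdot 5}{P} = 8 \frac{\left(- \frac{1}{5}\right) 5}{P} = 8 \left(- \frac{1}{P}\right) = - \frac{8}{P}$)
$O{\left(F \right)} = -60 + 15 F$ ($O{\left(F \right)} = 15 \left(F - \frac{8}{2}\right) = 15 \left(F - 4\right) = 15 \left(-4 + F\right) = -60 + 15 F$)
$O{\left(-8 \right)} + 188 U{\left(4,-20 \right)} = \left(-60 + 15 \left(-8\right)\right) + 188 \left(-15\right) = \left(-60 - 120\right) - 2820 = -180 - 2820 = -3000$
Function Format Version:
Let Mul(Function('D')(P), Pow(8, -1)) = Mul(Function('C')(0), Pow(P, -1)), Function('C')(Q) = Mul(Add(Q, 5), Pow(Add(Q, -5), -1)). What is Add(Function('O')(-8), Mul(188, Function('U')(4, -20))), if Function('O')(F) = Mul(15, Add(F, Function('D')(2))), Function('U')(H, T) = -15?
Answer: -3000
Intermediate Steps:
Function('C')(Q) = Mul(Pow(Add(-5, Q), -1), Add(5, Q)) (Function('C')(Q) = Mul(Add(5, Q), Pow(Add(-5, Q), -1)) = Mul(Pow(Add(-5, Q), -1), Add(5, Q)))
Function('D')(P) = Mul(-8, Pow(P, -1)) (Function('D')(P) = Mul(8, Mul(Mul(Pow(Add(-5, 0), -1), Add(5, 0)), Pow(P, -1))) = Mul(8, Mul(Mul(Pow(-5, -1), 5), Pow(P, -1))) = Mul(8, Mul(Mul(Rational(-1, 5), 5), Pow(P, -1))) = Mul(8, Mul(-1, Pow(P, -1))) = Mul(-8, Pow(P, -1)))
Function('O')(F) = Add(-60, Mul(15, F)) (Function('O')(F) = Mul(15, Add(F, Mul(-8, Pow(2, -1)))) = Mul(15, Add(F, Mul(-8, Rational(1, 2)))) = Mul(15, Add(F, -4)) = Mul(15, Add(-4, F)) = Add(-60, Mul(15, F)))
Add(Function('O')(-8), Mul(188, Function('U')(4, -20))) = Add(Add(-60, Mul(15, -8)), Mul(188, -15)) = Add(Add(-60, -120), -2820) = Add(-180, -2820) = -3000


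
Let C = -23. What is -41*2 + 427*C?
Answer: -9903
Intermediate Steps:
-41*2 + 427*C = -41*2 + 427*(-23) = -82 - 9821 = -9903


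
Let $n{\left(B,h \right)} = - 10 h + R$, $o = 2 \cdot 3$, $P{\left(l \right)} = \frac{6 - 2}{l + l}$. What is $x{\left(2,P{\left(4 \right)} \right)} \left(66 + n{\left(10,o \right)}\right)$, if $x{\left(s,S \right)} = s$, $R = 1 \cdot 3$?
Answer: $18$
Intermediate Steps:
$R = 3$
$P{\left(l \right)} = \frac{2}{l}$ ($P{\left(l \right)} = \frac{4}{2 l} = 4 \frac{1}{2 l} = \frac{2}{l}$)
$o = 6$
$n{\left(B,h \right)} = 3 - 10 h$ ($n{\left(B,h \right)} = - 10 h + 3 = 3 - 10 h$)
$x{\left(2,P{\left(4 \right)} \right)} \left(66 + n{\left(10,o \right)}\right) = 2 \left(66 + \left(3 - 60\right)\right) = 2 \left(66 - 57\right) = 2 \cdot 9 = 18$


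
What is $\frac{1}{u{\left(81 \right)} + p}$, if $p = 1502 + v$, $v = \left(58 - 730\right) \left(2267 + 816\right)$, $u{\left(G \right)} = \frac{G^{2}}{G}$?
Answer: $- \frac{1}{2070193} \approx -4.8305 \cdot 10^{-7}$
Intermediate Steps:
$u{\left(G \right)} = G$
$v = -2071776$ ($v = \left(-672\right) 3083 = -2071776$)
$p = -2070274$ ($p = 1502 - 2071776 = -2070274$)
$\frac{1}{u{\left(81 \right)} + p} = \frac{1}{81 - 2070274} = \frac{1}{-2070193} = - \frac{1}{2070193}$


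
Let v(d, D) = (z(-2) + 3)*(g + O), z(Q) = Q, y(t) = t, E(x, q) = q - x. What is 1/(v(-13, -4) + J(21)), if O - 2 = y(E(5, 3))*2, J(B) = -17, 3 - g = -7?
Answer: -1/9 ≈ -0.11111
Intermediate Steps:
g = 10 (g = 3 - 1*(-7) = 3 + 7 = 10)
O = -2 (O = 2 + (3 - 1*5)*2 = 2 + (3 - 5)*2 = 2 - 2*2 = 2 - 4 = -2)
v(d, D) = 8 (v(d, D) = (-2 + 3)*(10 - 2) = 1*8 = 8)
1/(v(-13, -4) + J(21)) = 1/(8 - 17) = 1/(-9) = -1/9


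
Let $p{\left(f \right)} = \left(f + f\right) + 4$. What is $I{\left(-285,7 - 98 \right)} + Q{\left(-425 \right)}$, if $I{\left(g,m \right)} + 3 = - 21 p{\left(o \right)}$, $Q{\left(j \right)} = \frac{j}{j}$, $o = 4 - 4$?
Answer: $-86$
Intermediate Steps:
$o = 0$
$p{\left(f \right)} = 4 + 2 f$ ($p{\left(f \right)} = 2 f + 4 = 4 + 2 f$)
$Q{\left(j \right)} = 1$
$I{\left(g,m \right)} = -87$ ($I{\left(g,m \right)} = -3 - 21 \left(4 + 2 \cdot 0\right) = -3 - 21 \left(4 + 0\right) = -3 - 84 = -87$)
$I{\left(-285,7 - 98 \right)} + Q{\left(-425 \right)} = -87 + 1 = -86$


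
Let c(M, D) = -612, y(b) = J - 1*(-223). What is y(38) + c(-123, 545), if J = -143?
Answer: -532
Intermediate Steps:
y(b) = 80 (y(b) = -143 - 1*(-223) = -143 + 223 = 80)
y(38) + c(-123, 545) = 80 - 612 = -532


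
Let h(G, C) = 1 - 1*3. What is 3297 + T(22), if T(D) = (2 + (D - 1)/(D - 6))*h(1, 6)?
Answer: 26323/8 ≈ 3290.4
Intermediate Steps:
h(G, C) = -2 (h(G, C) = 1 - 3 = -2)
T(D) = -4 - 2*(-1 + D)/(-6 + D) (T(D) = (2 + (D - 1)/(D - 6))*(-2) = (2 + (-1 + D)/(-6 + D))*(-2) = -4 - 2*(-1 + D)/(-6 + D))
3297 + T(22) = 3297 + 2*(13 - 3*22)/(-6 + 22) = 3297 + 2*(13 - 66)/16 = 3297 + 2*(1/16)*(-53) = 3297 - 53/8 = 26323/8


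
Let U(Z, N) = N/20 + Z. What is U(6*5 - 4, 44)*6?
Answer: 846/5 ≈ 169.20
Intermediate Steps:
U(Z, N) = Z + N/20 (U(Z, N) = N/20 + Z = Z + N/20)
U(6*5 - 4, 44)*6 = ((6*5 - 4) + (1/20)*44)*6 = ((30 - 4) + 11/5)*6 = (26 + 11/5)*6 = (141/5)*6 = 846/5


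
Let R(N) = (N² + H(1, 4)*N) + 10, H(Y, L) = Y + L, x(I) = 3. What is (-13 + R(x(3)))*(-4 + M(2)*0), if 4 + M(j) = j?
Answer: -84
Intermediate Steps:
H(Y, L) = L + Y
R(N) = 10 + N² + 5*N (R(N) = (N² + (4 + 1)*N) + 10 = (N² + 5*N) + 10 = 10 + N² + 5*N)
M(j) = -4 + j
(-13 + R(x(3)))*(-4 + M(2)*0) = (-13 + (10 + 3² + 5*3))*(-4 + (-4 + 2)*0) = (-13 + (10 + 9 + 15))*(-4 - 2*0) = (-13 + 34)*(-4 + 0) = 21*(-4) = -84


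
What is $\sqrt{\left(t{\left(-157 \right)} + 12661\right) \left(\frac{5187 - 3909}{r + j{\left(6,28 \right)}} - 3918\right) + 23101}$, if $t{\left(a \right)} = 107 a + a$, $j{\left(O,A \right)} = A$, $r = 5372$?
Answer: $\frac{\sqrt{15164905065}}{30} \approx 4104.9$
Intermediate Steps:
$t{\left(a \right)} = 108 a$
$\sqrt{\left(t{\left(-157 \right)} + 12661\right) \left(\frac{5187 - 3909}{r + j{\left(6,28 \right)}} - 3918\right) + 23101} = \sqrt{\left(108 \left(-157\right) + 12661\right) \left(\frac{5187 - 3909}{5372 + 28} - 3918\right) + 23101} = \sqrt{\left(-16956 + 12661\right) \left(\frac{1278}{5400} - 3918\right) + 23101} = \sqrt{- 4295 \left(1278 \cdot \frac{1}{5400} - 3918\right) + 23101} = \sqrt{- 4295 \left(\frac{71}{300} - 3918\right) + 23101} = \sqrt{\left(-4295\right) \left(- \frac{1175329}{300}\right) + 23101} = \sqrt{\frac{1009607611}{60} + 23101} = \sqrt{\frac{1010993671}{60}} = \frac{\sqrt{15164905065}}{30}$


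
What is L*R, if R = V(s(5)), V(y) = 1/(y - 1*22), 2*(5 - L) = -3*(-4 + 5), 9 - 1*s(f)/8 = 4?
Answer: 13/36 ≈ 0.36111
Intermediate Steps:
s(f) = 40 (s(f) = 72 - 8*4 = 72 - 32 = 40)
L = 13/2 (L = 5 - (-3)*(-4 + 5)/2 = 5 - (-3)/2 = 5 - ½*(-3) = 5 + 3/2 = 13/2 ≈ 6.5000)
V(y) = 1/(-22 + y) (V(y) = 1/(y - 22) = 1/(-22 + y))
R = 1/18 (R = 1/(-22 + 40) = 1/18 ≈ 0.055556)
L*R = (13/2)*(1/18) = 13/36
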